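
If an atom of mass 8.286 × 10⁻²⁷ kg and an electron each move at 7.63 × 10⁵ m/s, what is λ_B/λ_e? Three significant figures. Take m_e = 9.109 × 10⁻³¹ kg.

λ_B/λ_e = 1.10 × 10⁻⁴

At fixed v, p = mv so λ = h/(mv) ∝ 1/m.
λ_B/λ_e = m_e/m_B = 9.109 × 10⁻³¹/8.286 × 10⁻²⁷ = 1.10 × 10⁻⁴.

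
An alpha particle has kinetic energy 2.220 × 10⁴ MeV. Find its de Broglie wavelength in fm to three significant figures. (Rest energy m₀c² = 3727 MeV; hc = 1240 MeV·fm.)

λ = 0.0483 fm

Total energy E = KE + m₀c² = 2.220 × 10⁴ + 3727 = 25927 MeV.
(pc)² = E² − (m₀c²)² = (25927)² − (3727)² = 6.583 × 10⁸ MeV², so pc = 2.566 × 10⁴ MeV.
λ = hc/(pc) = 1240 MeV·fm / 2.566 × 10⁴ MeV = 0.0483 fm.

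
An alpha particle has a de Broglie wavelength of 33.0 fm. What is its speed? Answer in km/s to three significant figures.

v = 3020 km/s

p = h/λ = 6.626 × 10⁻³⁴ / 3.300 × 10⁻¹⁴ = 2.008 × 10⁻²⁰ kg·m/s.
v = p/m = 2.008 × 10⁻²⁰ / 6.645 × 10⁻²⁷ = 3.02 × 10⁶ m/s = 3020 km/s.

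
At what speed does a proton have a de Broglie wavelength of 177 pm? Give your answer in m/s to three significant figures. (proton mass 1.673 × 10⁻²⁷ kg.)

v = 2240 m/s

p = h/λ = 6.626 × 10⁻³⁴ / 1.770 × 10⁻¹⁰ = 3.744 × 10⁻²⁴ kg·m/s.
v = p/m = 3.744 × 10⁻²⁴ / 1.673 × 10⁻²⁷ = 2.24 × 10³ m/s = 2240 m/s.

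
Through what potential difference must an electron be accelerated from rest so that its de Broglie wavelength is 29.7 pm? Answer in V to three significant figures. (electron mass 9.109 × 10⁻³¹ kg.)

p = h/λ = 6.626 × 10⁻³⁴ / 2.970 × 10⁻¹¹ = 2.231 × 10⁻²³ kg·m/s.
KE = p²/(2m) = 2.732 × 10⁻¹⁶ J.
V = KE/e = 2.732 × 10⁻¹⁶ / (1.602 × 10⁻¹⁹) = 1710 V.

V = 1710 V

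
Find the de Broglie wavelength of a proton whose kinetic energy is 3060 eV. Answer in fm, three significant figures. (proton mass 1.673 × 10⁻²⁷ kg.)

λ = 517 fm

KE = 3060 eV = 4.902 × 10⁻¹⁶ J.
p = √(2mKE) = √(2 × 1.673 × 10⁻²⁷ × 4.902 × 10⁻¹⁶) = 1.281 × 10⁻²¹ kg·m/s.
λ = h/p = 6.626 × 10⁻³⁴ / 1.281 × 10⁻²¹ = 5.17 × 10⁻¹³ m = 517 fm.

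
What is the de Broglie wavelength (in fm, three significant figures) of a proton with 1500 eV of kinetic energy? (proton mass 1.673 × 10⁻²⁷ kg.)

KE = 1500 eV = 2.403 × 10⁻¹⁶ J.
p = √(2mKE) = √(2 × 1.673 × 10⁻²⁷ × 2.403 × 10⁻¹⁶) = 8.967 × 10⁻²² kg·m/s.
λ = h/p = 6.626 × 10⁻³⁴ / 8.967 × 10⁻²² = 7.39 × 10⁻¹³ m = 739 fm.

λ = 739 fm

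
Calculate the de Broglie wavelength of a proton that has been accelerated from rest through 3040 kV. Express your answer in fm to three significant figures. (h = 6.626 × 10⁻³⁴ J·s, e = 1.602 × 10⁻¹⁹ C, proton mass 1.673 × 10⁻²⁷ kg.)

λ = 16.4 fm

KE = eV = 1.602 × 10⁻¹⁹ × 3.040 × 10⁶ = 4.870 × 10⁻¹³ J.
p = √(2mKE) = √(2 × 1.673 × 10⁻²⁷ × 4.870 × 10⁻¹³) = 4.037 × 10⁻²⁰ kg·m/s.
λ = h/p = 6.626 × 10⁻³⁴ / 4.037 × 10⁻²⁰ = 1.64 × 10⁻¹⁴ m = 16.4 fm.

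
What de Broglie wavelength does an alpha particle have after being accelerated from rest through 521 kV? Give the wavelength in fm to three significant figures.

KE = 2eV = 2 × 1.602 × 10⁻¹⁹ × 5.210 × 10⁵ = 1.669 × 10⁻¹³ J.
p = √(2mKE) = √(2 × 6.645 × 10⁻²⁷ × 1.669 × 10⁻¹³) = 4.710 × 10⁻²⁰ kg·m/s.
λ = h/p = 6.626 × 10⁻³⁴ / 4.710 × 10⁻²⁰ = 1.41 × 10⁻¹⁴ m = 14.1 fm.

λ = 14.1 fm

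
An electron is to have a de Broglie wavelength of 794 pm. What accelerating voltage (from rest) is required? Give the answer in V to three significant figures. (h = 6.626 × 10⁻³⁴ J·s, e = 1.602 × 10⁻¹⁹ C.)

V = 2.39 V

p = h/λ = 6.626 × 10⁻³⁴ / 7.940 × 10⁻¹⁰ = 8.345 × 10⁻²⁵ kg·m/s.
KE = p²/(2m) = 3.823 × 10⁻¹⁹ J.
V = KE/e = 3.823 × 10⁻¹⁹ / (1.602 × 10⁻¹⁹) = 2.39 V.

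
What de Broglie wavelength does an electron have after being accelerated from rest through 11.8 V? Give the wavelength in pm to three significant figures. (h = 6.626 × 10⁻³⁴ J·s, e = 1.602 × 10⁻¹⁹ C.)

KE = eV = 1.602 × 10⁻¹⁹ × 11.80 = 1.890 × 10⁻¹⁸ J.
p = √(2mKE) = √(2 × 9.109 × 10⁻³¹ × 1.890 × 10⁻¹⁸) = 1.856 × 10⁻²⁴ kg·m/s.
λ = h/p = 6.626 × 10⁻³⁴ / 1.856 × 10⁻²⁴ = 3.57 × 10⁻¹⁰ m = 357 pm.

λ = 357 pm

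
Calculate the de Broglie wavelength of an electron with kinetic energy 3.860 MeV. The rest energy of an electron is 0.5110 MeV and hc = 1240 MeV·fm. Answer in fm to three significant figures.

λ = 286 fm

Total energy E = KE + m₀c² = 3.860 + 0.5110 = 4.3710 MeV.
(pc)² = E² − (m₀c²)² = (4.3710)² − (0.5110)² = 18.84 MeV², so pc = 4.341 MeV.
λ = hc/(pc) = 1240 MeV·fm / 4.341 MeV = 286 fm.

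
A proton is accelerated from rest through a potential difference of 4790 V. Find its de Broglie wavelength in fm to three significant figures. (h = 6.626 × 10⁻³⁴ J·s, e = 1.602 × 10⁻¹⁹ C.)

KE = eV = 1.602 × 10⁻¹⁹ × 4790 = 7.674 × 10⁻¹⁶ J.
p = √(2mKE) = √(2 × 1.673 × 10⁻²⁷ × 7.674 × 10⁻¹⁶) = 1.602 × 10⁻²¹ kg·m/s.
λ = h/p = 6.626 × 10⁻³⁴ / 1.602 × 10⁻²¹ = 4.14 × 10⁻¹³ m = 414 fm.

λ = 414 fm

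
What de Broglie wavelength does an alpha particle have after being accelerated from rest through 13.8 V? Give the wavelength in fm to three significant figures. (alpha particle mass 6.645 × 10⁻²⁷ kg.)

KE = 2eV = 2 × 1.602 × 10⁻¹⁹ × 13.80 = 4.422 × 10⁻¹⁸ J.
p = √(2mKE) = √(2 × 6.645 × 10⁻²⁷ × 4.422 × 10⁻¹⁸) = 2.424 × 10⁻²² kg·m/s.
λ = h/p = 6.626 × 10⁻³⁴ / 2.424 × 10⁻²² = 2.73 × 10⁻¹² m = 2730 fm.

λ = 2730 fm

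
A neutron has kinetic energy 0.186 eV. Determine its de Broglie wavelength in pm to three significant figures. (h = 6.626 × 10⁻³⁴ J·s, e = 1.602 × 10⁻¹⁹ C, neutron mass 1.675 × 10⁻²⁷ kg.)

λ = 66.3 pm

KE = 0.186 eV = 2.980 × 10⁻²⁰ J.
p = √(2mKE) = √(2 × 1.675 × 10⁻²⁷ × 2.980 × 10⁻²⁰) = 9.991 × 10⁻²⁴ kg·m/s.
λ = h/p = 6.626 × 10⁻³⁴ / 9.991 × 10⁻²⁴ = 6.63 × 10⁻¹¹ m = 66.3 pm.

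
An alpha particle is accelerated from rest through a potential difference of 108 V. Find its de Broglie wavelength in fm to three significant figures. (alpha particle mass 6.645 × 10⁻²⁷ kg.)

KE = 2eV = 2 × 1.602 × 10⁻¹⁹ × 108.0 = 3.460 × 10⁻¹⁷ J.
p = √(2mKE) = √(2 × 6.645 × 10⁻²⁷ × 3.460 × 10⁻¹⁷) = 6.781 × 10⁻²² kg·m/s.
λ = h/p = 6.626 × 10⁻³⁴ / 6.781 × 10⁻²² = 9.77 × 10⁻¹³ m = 977 fm.

λ = 977 fm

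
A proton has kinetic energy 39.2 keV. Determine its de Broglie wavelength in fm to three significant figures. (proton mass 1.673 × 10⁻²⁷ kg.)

λ = 145 fm

KE = 39.2 keV = 6.280 × 10⁻¹⁵ J.
p = √(2mKE) = √(2 × 1.673 × 10⁻²⁷ × 6.280 × 10⁻¹⁵) = 4.584 × 10⁻²¹ kg·m/s.
λ = h/p = 6.626 × 10⁻³⁴ / 4.584 × 10⁻²¹ = 1.45 × 10⁻¹³ m = 145 fm.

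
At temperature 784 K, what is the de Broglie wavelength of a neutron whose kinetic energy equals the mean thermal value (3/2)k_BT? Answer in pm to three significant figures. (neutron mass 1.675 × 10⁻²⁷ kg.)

KE = (3/2)k_BT = 1.5 × 1.381 × 10⁻²³ × 784 = 1.624 × 10⁻²⁰ J.
p = √(2mKE) = √(2 × 1.675 × 10⁻²⁷ × 1.624 × 10⁻²⁰) = 7.376 × 10⁻²⁴ kg·m/s.
λ = h/p = 8.98 × 10⁻¹¹ m = 89.8 pm.

λ = 89.8 pm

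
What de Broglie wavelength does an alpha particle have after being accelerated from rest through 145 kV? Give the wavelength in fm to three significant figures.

KE = 2eV = 2 × 1.602 × 10⁻¹⁹ × 1.450 × 10⁵ = 4.646 × 10⁻¹⁴ J.
p = √(2mKE) = √(2 × 6.645 × 10⁻²⁷ × 4.646 × 10⁻¹⁴) = 2.485 × 10⁻²⁰ kg·m/s.
λ = h/p = 6.626 × 10⁻³⁴ / 2.485 × 10⁻²⁰ = 2.67 × 10⁻¹⁴ m = 26.7 fm.

λ = 26.7 fm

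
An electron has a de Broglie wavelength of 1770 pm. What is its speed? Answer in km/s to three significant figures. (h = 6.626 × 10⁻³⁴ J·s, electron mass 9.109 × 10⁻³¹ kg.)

p = h/λ = 6.626 × 10⁻³⁴ / 1.770 × 10⁻⁹ = 3.744 × 10⁻²⁵ kg·m/s.
v = p/m = 3.744 × 10⁻²⁵ / 9.109 × 10⁻³¹ = 4.11 × 10⁵ m/s = 411 km/s.

v = 411 km/s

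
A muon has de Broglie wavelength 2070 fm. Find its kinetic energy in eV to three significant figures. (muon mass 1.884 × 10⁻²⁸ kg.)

KE = 1700 eV

p = h/λ = 6.626 × 10⁻³⁴ / 2.070 × 10⁻¹² = 3.201 × 10⁻²² kg·m/s.
KE = p²/(2m) = (3.201 × 10⁻²²)² / (2 × 1.884 × 10⁻²⁸) = 2.719 × 10⁻¹⁶ J = 1700 eV.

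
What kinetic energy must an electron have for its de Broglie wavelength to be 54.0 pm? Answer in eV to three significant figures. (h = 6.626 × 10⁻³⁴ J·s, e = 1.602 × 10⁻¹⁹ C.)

KE = 516 eV

p = h/λ = 6.626 × 10⁻³⁴ / 5.400 × 10⁻¹¹ = 1.227 × 10⁻²³ kg·m/s.
KE = p²/(2m) = (1.227 × 10⁻²³)² / (2 × 9.109 × 10⁻³¹) = 8.264 × 10⁻¹⁷ J = 516 eV.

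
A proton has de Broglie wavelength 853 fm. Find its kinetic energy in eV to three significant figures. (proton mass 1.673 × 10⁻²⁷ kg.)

p = h/λ = 6.626 × 10⁻³⁴ / 8.530 × 10⁻¹³ = 7.768 × 10⁻²² kg·m/s.
KE = p²/(2m) = (7.768 × 10⁻²²)² / (2 × 1.673 × 10⁻²⁷) = 1.803 × 10⁻¹⁶ J = 1130 eV.

KE = 1130 eV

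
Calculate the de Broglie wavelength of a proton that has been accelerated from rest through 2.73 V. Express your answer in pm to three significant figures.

λ = 17.3 pm

KE = eV = 1.602 × 10⁻¹⁹ × 2.730 = 4.373 × 10⁻¹⁹ J.
p = √(2mKE) = √(2 × 1.673 × 10⁻²⁷ × 4.373 × 10⁻¹⁹) = 3.825 × 10⁻²³ kg·m/s.
λ = h/p = 6.626 × 10⁻³⁴ / 3.825 × 10⁻²³ = 1.73 × 10⁻¹¹ m = 17.3 pm.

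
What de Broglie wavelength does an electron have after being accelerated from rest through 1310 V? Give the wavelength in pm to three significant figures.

λ = 33.9 pm

KE = eV = 1.602 × 10⁻¹⁹ × 1310 = 2.099 × 10⁻¹⁶ J.
p = √(2mKE) = √(2 × 9.109 × 10⁻³¹ × 2.099 × 10⁻¹⁶) = 1.955 × 10⁻²³ kg·m/s.
λ = h/p = 6.626 × 10⁻³⁴ / 1.955 × 10⁻²³ = 3.39 × 10⁻¹¹ m = 33.9 pm.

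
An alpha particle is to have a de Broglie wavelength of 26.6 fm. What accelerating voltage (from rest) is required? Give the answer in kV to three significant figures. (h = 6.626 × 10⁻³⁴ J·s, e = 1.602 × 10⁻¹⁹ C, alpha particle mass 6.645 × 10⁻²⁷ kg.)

p = h/λ = 6.626 × 10⁻³⁴ / 2.660 × 10⁻¹⁴ = 2.491 × 10⁻²⁰ kg·m/s.
KE = p²/(2m) = 4.669 × 10⁻¹⁴ J.
V = KE/2e = 4.669 × 10⁻¹⁴ / (2 × 1.602 × 10⁻¹⁹) = 146 kV.

V = 146 kV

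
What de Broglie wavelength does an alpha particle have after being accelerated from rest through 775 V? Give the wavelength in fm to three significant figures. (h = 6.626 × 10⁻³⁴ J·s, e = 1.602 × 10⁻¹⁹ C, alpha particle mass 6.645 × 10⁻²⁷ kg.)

λ = 365 fm

KE = 2eV = 2 × 1.602 × 10⁻¹⁹ × 775.0 = 2.483 × 10⁻¹⁶ J.
p = √(2mKE) = √(2 × 6.645 × 10⁻²⁷ × 2.483 × 10⁻¹⁶) = 1.817 × 10⁻²¹ kg·m/s.
λ = h/p = 6.626 × 10⁻³⁴ / 1.817 × 10⁻²¹ = 3.65 × 10⁻¹³ m = 365 fm.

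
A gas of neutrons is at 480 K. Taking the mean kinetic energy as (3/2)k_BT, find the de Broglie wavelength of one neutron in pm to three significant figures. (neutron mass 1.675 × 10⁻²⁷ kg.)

λ = 115 pm

KE = (3/2)k_BT = 1.5 × 1.381 × 10⁻²³ × 480 = 9.943 × 10⁻²¹ J.
p = √(2mKE) = √(2 × 1.675 × 10⁻²⁷ × 9.943 × 10⁻²¹) = 5.771 × 10⁻²⁴ kg·m/s.
λ = h/p = 1.15 × 10⁻¹⁰ m = 115 pm.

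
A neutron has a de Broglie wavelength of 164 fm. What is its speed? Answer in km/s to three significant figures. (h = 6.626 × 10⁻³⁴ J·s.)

p = h/λ = 6.626 × 10⁻³⁴ / 1.640 × 10⁻¹³ = 4.040 × 10⁻²¹ kg·m/s.
v = p/m = 4.040 × 10⁻²¹ / 1.675 × 10⁻²⁷ = 2.41 × 10⁶ m/s = 2410 km/s.

v = 2410 km/s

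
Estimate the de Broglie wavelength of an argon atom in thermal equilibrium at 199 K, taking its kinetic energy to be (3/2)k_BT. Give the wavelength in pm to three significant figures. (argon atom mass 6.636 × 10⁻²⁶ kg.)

KE = (3/2)k_BT = 1.5 × 1.381 × 10⁻²³ × 199 = 4.122 × 10⁻²¹ J.
p = √(2mKE) = √(2 × 6.636 × 10⁻²⁶ × 4.122 × 10⁻²¹) = 2.339 × 10⁻²³ kg·m/s.
λ = h/p = 2.83 × 10⁻¹¹ m = 28.3 pm.

λ = 28.3 pm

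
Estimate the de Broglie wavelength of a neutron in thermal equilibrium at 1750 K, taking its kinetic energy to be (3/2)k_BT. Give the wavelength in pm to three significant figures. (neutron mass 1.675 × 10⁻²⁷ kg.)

KE = (3/2)k_BT = 1.5 × 1.381 × 10⁻²³ × 1750 = 3.625 × 10⁻²⁰ J.
p = √(2mKE) = √(2 × 1.675 × 10⁻²⁷ × 3.625 × 10⁻²⁰) = 1.102 × 10⁻²³ kg·m/s.
λ = h/p = 6.01 × 10⁻¹¹ m = 60.1 pm.

λ = 60.1 pm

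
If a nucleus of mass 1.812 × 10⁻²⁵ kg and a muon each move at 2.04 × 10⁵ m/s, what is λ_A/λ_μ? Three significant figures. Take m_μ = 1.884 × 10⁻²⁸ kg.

λ_A/λ_μ = 1.04 × 10⁻³

At fixed v, p = mv so λ = h/(mv) ∝ 1/m.
λ_A/λ_μ = m_μ/m_A = 1.884 × 10⁻²⁸/1.812 × 10⁻²⁵ = 1.04 × 10⁻³.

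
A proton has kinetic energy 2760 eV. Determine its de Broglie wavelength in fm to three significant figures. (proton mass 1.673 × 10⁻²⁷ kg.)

λ = 545 fm

KE = 2760 eV = 4.422 × 10⁻¹⁶ J.
p = √(2mKE) = √(2 × 1.673 × 10⁻²⁷ × 4.422 × 10⁻¹⁶) = 1.216 × 10⁻²¹ kg·m/s.
λ = h/p = 6.626 × 10⁻³⁴ / 1.216 × 10⁻²¹ = 5.45 × 10⁻¹³ m = 545 fm.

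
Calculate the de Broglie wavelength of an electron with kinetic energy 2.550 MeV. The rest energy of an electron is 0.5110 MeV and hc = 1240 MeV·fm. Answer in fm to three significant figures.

Total energy E = KE + m₀c² = 2.550 + 0.5110 = 3.0610 MeV.
(pc)² = E² − (m₀c²)² = (3.0610)² − (0.5110)² = 9.109 MeV², so pc = 3.018 MeV.
λ = hc/(pc) = 1240 MeV·fm / 3.018 MeV = 411 fm.

λ = 411 fm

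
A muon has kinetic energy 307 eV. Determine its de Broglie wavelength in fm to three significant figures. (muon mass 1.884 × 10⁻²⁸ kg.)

λ = 4870 fm

KE = 307 eV = 4.918 × 10⁻¹⁷ J.
p = √(2mKE) = √(2 × 1.884 × 10⁻²⁸ × 4.918 × 10⁻¹⁷) = 1.361 × 10⁻²² kg·m/s.
λ = h/p = 6.626 × 10⁻³⁴ / 1.361 × 10⁻²² = 4.87 × 10⁻¹² m = 4870 fm.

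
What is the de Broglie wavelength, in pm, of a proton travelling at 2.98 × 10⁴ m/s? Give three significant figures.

p = mv = 1.673 × 10⁻²⁷ × 2.98 × 10⁴ = 4.986 × 10⁻²³ kg·m/s.
λ = h/p = 6.626 × 10⁻³⁴ / 4.986 × 10⁻²³ = 1.33 × 10⁻¹¹ m = 13.3 pm.

λ = 13.3 pm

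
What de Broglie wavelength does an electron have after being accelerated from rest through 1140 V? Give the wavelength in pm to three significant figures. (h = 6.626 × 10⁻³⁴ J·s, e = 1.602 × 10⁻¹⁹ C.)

λ = 36.3 pm

KE = eV = 1.602 × 10⁻¹⁹ × 1140 = 1.826 × 10⁻¹⁶ J.
p = √(2mKE) = √(2 × 9.109 × 10⁻³¹ × 1.826 × 10⁻¹⁶) = 1.824 × 10⁻²³ kg·m/s.
λ = h/p = 6.626 × 10⁻³⁴ / 1.824 × 10⁻²³ = 3.63 × 10⁻¹¹ m = 36.3 pm.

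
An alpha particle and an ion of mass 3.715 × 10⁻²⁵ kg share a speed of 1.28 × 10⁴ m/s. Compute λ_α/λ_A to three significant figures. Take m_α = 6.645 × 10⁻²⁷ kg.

λ_α/λ_A = 55.9

At fixed v, p = mv so λ = h/(mv) ∝ 1/m.
λ_α/λ_A = m_A/m_α = 3.715 × 10⁻²⁵/6.645 × 10⁻²⁷ = 55.9.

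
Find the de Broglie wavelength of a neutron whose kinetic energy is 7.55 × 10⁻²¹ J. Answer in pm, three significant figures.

p = √(2mKE) = √(2 × 1.675 × 10⁻²⁷ × 7.550 × 10⁻²¹) = 5.029 × 10⁻²⁴ kg·m/s.
λ = h/p = 6.626 × 10⁻³⁴ / 5.029 × 10⁻²⁴ = 1.32 × 10⁻¹⁰ m = 132 pm.

λ = 132 pm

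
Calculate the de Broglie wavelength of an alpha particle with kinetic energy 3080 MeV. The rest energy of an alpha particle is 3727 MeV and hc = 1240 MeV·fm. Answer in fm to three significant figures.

Total energy E = KE + m₀c² = 3080 + 3727 = 6807 MeV.
(pc)² = E² − (m₀c²)² = (6807)² − (3727)² = 3.244 × 10⁷ MeV², so pc = 5696 MeV.
λ = hc/(pc) = 1240 MeV·fm / 5696 MeV = 0.218 fm.

λ = 0.218 fm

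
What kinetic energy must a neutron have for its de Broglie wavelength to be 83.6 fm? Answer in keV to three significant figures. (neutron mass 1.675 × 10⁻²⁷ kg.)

KE = 117 keV

p = h/λ = 6.626 × 10⁻³⁴ / 8.360 × 10⁻¹⁴ = 7.926 × 10⁻²¹ kg·m/s.
KE = p²/(2m) = (7.926 × 10⁻²¹)² / (2 × 1.675 × 10⁻²⁷) = 1.875 × 10⁻¹⁴ J = 117 keV.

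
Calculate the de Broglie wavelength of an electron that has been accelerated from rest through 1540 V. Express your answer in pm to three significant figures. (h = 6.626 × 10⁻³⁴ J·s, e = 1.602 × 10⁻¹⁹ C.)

λ = 31.3 pm

KE = eV = 1.602 × 10⁻¹⁹ × 1540 = 2.467 × 10⁻¹⁶ J.
p = √(2mKE) = √(2 × 9.109 × 10⁻³¹ × 2.467 × 10⁻¹⁶) = 2.120 × 10⁻²³ kg·m/s.
λ = h/p = 6.626 × 10⁻³⁴ / 2.120 × 10⁻²³ = 3.13 × 10⁻¹¹ m = 31.3 pm.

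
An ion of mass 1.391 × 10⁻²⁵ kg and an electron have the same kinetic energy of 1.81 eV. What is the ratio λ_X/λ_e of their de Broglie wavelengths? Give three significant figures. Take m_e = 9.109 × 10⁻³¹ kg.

At fixed KE, p = √(2mKE) so λ = h/p ∝ 1/√m.
λ_X/λ_e = √(m_e/m_X) = √(9.109 × 10⁻³¹/1.391 × 10⁻²⁵) = √(6.549 × 10⁻⁶) = 2.56 × 10⁻³.

λ_X/λ_e = 2.56 × 10⁻³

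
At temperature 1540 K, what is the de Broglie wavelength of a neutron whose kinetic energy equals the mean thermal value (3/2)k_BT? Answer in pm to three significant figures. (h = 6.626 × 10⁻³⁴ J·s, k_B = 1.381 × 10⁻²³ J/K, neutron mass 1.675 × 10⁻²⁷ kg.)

KE = (3/2)k_BT = 1.5 × 1.381 × 10⁻²³ × 1540 = 3.190 × 10⁻²⁰ J.
p = √(2mKE) = √(2 × 1.675 × 10⁻²⁷ × 3.190 × 10⁻²⁰) = 1.034 × 10⁻²³ kg·m/s.
λ = h/p = 6.41 × 10⁻¹¹ m = 64.1 pm.

λ = 64.1 pm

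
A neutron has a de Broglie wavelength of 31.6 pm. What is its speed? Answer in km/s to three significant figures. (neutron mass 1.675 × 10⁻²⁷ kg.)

p = h/λ = 6.626 × 10⁻³⁴ / 3.160 × 10⁻¹¹ = 2.097 × 10⁻²³ kg·m/s.
v = p/m = 2.097 × 10⁻²³ / 1.675 × 10⁻²⁷ = 1.25 × 10⁴ m/s = 12.5 km/s.

v = 12.5 km/s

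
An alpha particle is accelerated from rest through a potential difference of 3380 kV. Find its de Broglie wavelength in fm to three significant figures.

KE = 2eV = 2 × 1.602 × 10⁻¹⁹ × 3.380 × 10⁶ = 1.083 × 10⁻¹² J.
p = √(2mKE) = √(2 × 6.645 × 10⁻²⁷ × 1.083 × 10⁻¹²) = 1.200 × 10⁻¹⁹ kg·m/s.
λ = h/p = 6.626 × 10⁻³⁴ / 1.200 × 10⁻¹⁹ = 5.52 × 10⁻¹⁵ m = 5.52 fm.

λ = 5.52 fm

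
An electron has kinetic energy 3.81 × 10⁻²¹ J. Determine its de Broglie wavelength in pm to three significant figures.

λ = 7950 pm

p = √(2mKE) = √(2 × 9.109 × 10⁻³¹ × 3.810 × 10⁻²¹) = 8.331 × 10⁻²⁶ kg·m/s.
λ = h/p = 6.626 × 10⁻³⁴ / 8.331 × 10⁻²⁶ = 7.95 × 10⁻⁹ m = 7950 pm.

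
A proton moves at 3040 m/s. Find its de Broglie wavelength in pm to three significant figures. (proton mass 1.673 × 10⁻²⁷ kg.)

λ = 130 pm

p = mv = 1.673 × 10⁻²⁷ × 3040 = 5.086 × 10⁻²⁴ kg·m/s.
λ = h/p = 6.626 × 10⁻³⁴ / 5.086 × 10⁻²⁴ = 1.30 × 10⁻¹⁰ m = 130 pm.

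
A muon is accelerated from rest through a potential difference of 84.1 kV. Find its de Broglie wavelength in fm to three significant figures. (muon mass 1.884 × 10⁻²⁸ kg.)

KE = eV = 1.602 × 10⁻¹⁹ × 8.410 × 10⁴ = 1.347 × 10⁻¹⁴ J.
p = √(2mKE) = √(2 × 1.884 × 10⁻²⁸ × 1.347 × 10⁻¹⁴) = 2.253 × 10⁻²¹ kg·m/s.
λ = h/p = 6.626 × 10⁻³⁴ / 2.253 × 10⁻²¹ = 2.94 × 10⁻¹³ m = 294 fm.

λ = 294 fm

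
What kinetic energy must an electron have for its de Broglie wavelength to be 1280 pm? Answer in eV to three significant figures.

p = h/λ = 6.626 × 10⁻³⁴ / 1.280 × 10⁻⁹ = 5.177 × 10⁻²⁵ kg·m/s.
KE = p²/(2m) = (5.177 × 10⁻²⁵)² / (2 × 9.109 × 10⁻³¹) = 1.471 × 10⁻¹⁹ J = 0.918 eV.

KE = 0.918 eV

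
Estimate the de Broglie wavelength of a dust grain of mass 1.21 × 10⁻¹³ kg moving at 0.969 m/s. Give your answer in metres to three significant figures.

λ = 5.65 × 10⁻²¹ m

p = mv = 1.21 × 10⁻¹³ × 0.969 = 1.172 × 10⁻¹³ kg·m/s.
λ = h/p = 6.626 × 10⁻³⁴ / 1.172 × 10⁻¹³ = 5.65 × 10⁻²¹ m.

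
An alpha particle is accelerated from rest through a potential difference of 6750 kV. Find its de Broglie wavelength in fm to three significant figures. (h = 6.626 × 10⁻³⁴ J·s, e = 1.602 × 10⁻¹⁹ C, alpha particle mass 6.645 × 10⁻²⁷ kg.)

KE = 2eV = 2 × 1.602 × 10⁻¹⁹ × 6.750 × 10⁶ = 2.163 × 10⁻¹² J.
p = √(2mKE) = √(2 × 6.645 × 10⁻²⁷ × 2.163 × 10⁻¹²) = 1.695 × 10⁻¹⁹ kg·m/s.
λ = h/p = 6.626 × 10⁻³⁴ / 1.695 × 10⁻¹⁹ = 3.91 × 10⁻¹⁵ m = 3.91 fm.

λ = 3.91 fm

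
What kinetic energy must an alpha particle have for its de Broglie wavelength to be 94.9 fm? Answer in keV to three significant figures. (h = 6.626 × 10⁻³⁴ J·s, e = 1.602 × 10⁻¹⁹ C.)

KE = 22.9 keV

p = h/λ = 6.626 × 10⁻³⁴ / 9.490 × 10⁻¹⁴ = 6.982 × 10⁻²¹ kg·m/s.
KE = p²/(2m) = (6.982 × 10⁻²¹)² / (2 × 6.645 × 10⁻²⁷) = 3.668 × 10⁻¹⁵ J = 22.9 keV.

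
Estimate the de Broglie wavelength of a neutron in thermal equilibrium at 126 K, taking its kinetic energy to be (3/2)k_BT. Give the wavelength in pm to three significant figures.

KE = (3/2)k_BT = 1.5 × 1.381 × 10⁻²³ × 126 = 2.610 × 10⁻²¹ J.
p = √(2mKE) = √(2 × 1.675 × 10⁻²⁷ × 2.610 × 10⁻²¹) = 2.957 × 10⁻²⁴ kg·m/s.
λ = h/p = 2.24 × 10⁻¹⁰ m = 224 pm.

λ = 224 pm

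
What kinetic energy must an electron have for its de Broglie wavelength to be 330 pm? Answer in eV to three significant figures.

KE = 13.8 eV

p = h/λ = 6.626 × 10⁻³⁴ / 3.300 × 10⁻¹⁰ = 2.008 × 10⁻²⁴ kg·m/s.
KE = p²/(2m) = (2.008 × 10⁻²⁴)² / (2 × 9.109 × 10⁻³¹) = 2.213 × 10⁻¹⁸ J = 13.8 eV.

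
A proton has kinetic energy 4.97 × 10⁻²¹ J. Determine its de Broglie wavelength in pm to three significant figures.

p = √(2mKE) = √(2 × 1.673 × 10⁻²⁷ × 4.970 × 10⁻²¹) = 4.078 × 10⁻²⁴ kg·m/s.
λ = h/p = 6.626 × 10⁻³⁴ / 4.078 × 10⁻²⁴ = 1.62 × 10⁻¹⁰ m = 162 pm.

λ = 162 pm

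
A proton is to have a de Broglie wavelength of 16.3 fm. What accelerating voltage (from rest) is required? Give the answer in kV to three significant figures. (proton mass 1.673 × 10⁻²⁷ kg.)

V = 3080 kV

p = h/λ = 6.626 × 10⁻³⁴ / 1.630 × 10⁻¹⁴ = 4.065 × 10⁻²⁰ kg·m/s.
KE = p²/(2m) = 4.939 × 10⁻¹³ J.
V = KE/e = 4.939 × 10⁻¹³ / (1.602 × 10⁻¹⁹) = 3080 kV.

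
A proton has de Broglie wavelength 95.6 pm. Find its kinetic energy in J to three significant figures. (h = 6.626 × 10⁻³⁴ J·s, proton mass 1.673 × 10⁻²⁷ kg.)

KE = 1.44 × 10⁻²⁰ J

p = h/λ = 6.626 × 10⁻³⁴ / 9.560 × 10⁻¹¹ = 6.931 × 10⁻²⁴ kg·m/s.
KE = p²/(2m) = (6.931 × 10⁻²⁴)² / (2 × 1.673 × 10⁻²⁷) = 1.436 × 10⁻²⁰ J = 1.44 × 10⁻²⁰ J.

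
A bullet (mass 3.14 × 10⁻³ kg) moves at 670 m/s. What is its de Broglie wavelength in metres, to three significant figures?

p = mv = 3.14 × 10⁻³ × 670 = 2.104 kg·m/s.
λ = h/p = 6.626 × 10⁻³⁴ / 2.104 = 3.15 × 10⁻³⁴ m.

λ = 3.15 × 10⁻³⁴ m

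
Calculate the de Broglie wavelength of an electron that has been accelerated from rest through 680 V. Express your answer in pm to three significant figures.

KE = eV = 1.602 × 10⁻¹⁹ × 680.0 = 1.089 × 10⁻¹⁶ J.
p = √(2mKE) = √(2 × 9.109 × 10⁻³¹ × 1.089 × 10⁻¹⁶) = 1.409 × 10⁻²³ kg·m/s.
λ = h/p = 6.626 × 10⁻³⁴ / 1.409 × 10⁻²³ = 4.70 × 10⁻¹¹ m = 47.0 pm.

λ = 47.0 pm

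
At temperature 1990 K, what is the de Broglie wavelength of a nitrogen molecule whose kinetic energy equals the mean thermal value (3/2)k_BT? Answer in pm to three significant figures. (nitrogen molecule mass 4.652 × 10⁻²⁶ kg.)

λ = 10.7 pm

KE = (3/2)k_BT = 1.5 × 1.381 × 10⁻²³ × 1990 = 4.122 × 10⁻²⁰ J.
p = √(2mKE) = √(2 × 4.652 × 10⁻²⁶ × 4.122 × 10⁻²⁰) = 6.193 × 10⁻²³ kg·m/s.
λ = h/p = 1.07 × 10⁻¹¹ m = 10.7 pm.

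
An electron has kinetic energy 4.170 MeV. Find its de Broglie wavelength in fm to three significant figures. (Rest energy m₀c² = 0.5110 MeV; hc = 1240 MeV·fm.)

Total energy E = KE + m₀c² = 4.170 + 0.5110 = 4.6810 MeV.
(pc)² = E² − (m₀c²)² = (4.6810)² − (0.5110)² = 21.65 MeV², so pc = 4.653 MeV.
λ = hc/(pc) = 1240 MeV·fm / 4.653 MeV = 266 fm.

λ = 266 fm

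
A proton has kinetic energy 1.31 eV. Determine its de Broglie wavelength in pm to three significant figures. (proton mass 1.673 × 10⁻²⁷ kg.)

KE = 1.31 eV = 2.099 × 10⁻¹⁹ J.
p = √(2mKE) = √(2 × 1.673 × 10⁻²⁷ × 2.099 × 10⁻¹⁹) = 2.650 × 10⁻²³ kg·m/s.
λ = h/p = 6.626 × 10⁻³⁴ / 2.650 × 10⁻²³ = 2.50 × 10⁻¹¹ m = 25.0 pm.

λ = 25.0 pm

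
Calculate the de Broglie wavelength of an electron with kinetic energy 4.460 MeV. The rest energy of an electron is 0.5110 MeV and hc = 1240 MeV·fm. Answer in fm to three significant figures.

λ = 251 fm

Total energy E = KE + m₀c² = 4.460 + 0.5110 = 4.9710 MeV.
(pc)² = E² − (m₀c²)² = (4.9710)² − (0.5110)² = 24.45 MeV², so pc = 4.945 MeV.
λ = hc/(pc) = 1240 MeV·fm / 4.945 MeV = 251 fm.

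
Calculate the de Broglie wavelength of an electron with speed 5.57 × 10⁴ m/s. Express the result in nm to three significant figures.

p = mv = 9.109 × 10⁻³¹ × 5.57 × 10⁴ = 5.074 × 10⁻²⁶ kg·m/s.
λ = h/p = 6.626 × 10⁻³⁴ / 5.074 × 10⁻²⁶ = 1.31 × 10⁻⁸ m = 13.1 nm.

λ = 13.1 nm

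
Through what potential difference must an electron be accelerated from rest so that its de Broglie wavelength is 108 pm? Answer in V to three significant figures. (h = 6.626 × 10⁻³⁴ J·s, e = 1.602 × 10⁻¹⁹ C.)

V = 129 V

p = h/λ = 6.626 × 10⁻³⁴ / 1.080 × 10⁻¹⁰ = 6.135 × 10⁻²⁴ kg·m/s.
KE = p²/(2m) = 2.066 × 10⁻¹⁷ J.
V = KE/e = 2.066 × 10⁻¹⁷ / (1.602 × 10⁻¹⁹) = 129 V.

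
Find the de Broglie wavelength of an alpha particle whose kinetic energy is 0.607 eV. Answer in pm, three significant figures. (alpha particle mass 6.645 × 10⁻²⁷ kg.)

KE = 0.607 eV = 9.724 × 10⁻²⁰ J.
p = √(2mKE) = √(2 × 6.645 × 10⁻²⁷ × 9.724 × 10⁻²⁰) = 3.595 × 10⁻²³ kg·m/s.
λ = h/p = 6.626 × 10⁻³⁴ / 3.595 × 10⁻²³ = 1.84 × 10⁻¹¹ m = 18.4 pm.

λ = 18.4 pm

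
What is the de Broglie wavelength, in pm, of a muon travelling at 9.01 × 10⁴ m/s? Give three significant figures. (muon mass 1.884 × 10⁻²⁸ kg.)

p = mv = 1.884 × 10⁻²⁸ × 9.01 × 10⁴ = 1.697 × 10⁻²³ kg·m/s.
λ = h/p = 6.626 × 10⁻³⁴ / 1.697 × 10⁻²³ = 3.90 × 10⁻¹¹ m = 39.0 pm.

λ = 39.0 pm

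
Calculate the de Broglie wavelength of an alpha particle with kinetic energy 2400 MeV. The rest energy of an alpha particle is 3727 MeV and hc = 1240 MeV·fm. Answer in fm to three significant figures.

λ = 0.255 fm

Total energy E = KE + m₀c² = 2400 + 3727 = 6127 MeV.
(pc)² = E² − (m₀c²)² = (6127)² − (3727)² = 2.365 × 10⁷ MeV², so pc = 4863 MeV.
λ = hc/(pc) = 1240 MeV·fm / 4863 MeV = 0.255 fm.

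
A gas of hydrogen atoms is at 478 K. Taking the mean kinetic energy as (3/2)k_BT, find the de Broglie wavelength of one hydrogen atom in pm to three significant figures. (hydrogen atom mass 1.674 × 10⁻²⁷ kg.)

λ = 115 pm

KE = (3/2)k_BT = 1.5 × 1.381 × 10⁻²³ × 478 = 9.902 × 10⁻²¹ J.
p = √(2mKE) = √(2 × 1.674 × 10⁻²⁷ × 9.902 × 10⁻²¹) = 5.758 × 10⁻²⁴ kg·m/s.
λ = h/p = 1.15 × 10⁻¹⁰ m = 115 pm.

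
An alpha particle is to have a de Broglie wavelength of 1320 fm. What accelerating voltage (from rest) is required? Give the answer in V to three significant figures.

V = 59.2 V

p = h/λ = 6.626 × 10⁻³⁴ / 1.320 × 10⁻¹² = 5.020 × 10⁻²² kg·m/s.
KE = p²/(2m) = 1.896 × 10⁻¹⁷ J.
V = KE/2e = 1.896 × 10⁻¹⁷ / (2 × 1.602 × 10⁻¹⁹) = 59.2 V.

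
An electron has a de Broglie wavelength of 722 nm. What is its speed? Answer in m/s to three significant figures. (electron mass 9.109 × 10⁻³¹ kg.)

v = 1010 m/s

p = h/λ = 6.626 × 10⁻³⁴ / 7.220 × 10⁻⁷ = 9.177 × 10⁻²⁸ kg·m/s.
v = p/m = 9.177 × 10⁻²⁸ / 9.109 × 10⁻³¹ = 1.01 × 10³ m/s = 1010 m/s.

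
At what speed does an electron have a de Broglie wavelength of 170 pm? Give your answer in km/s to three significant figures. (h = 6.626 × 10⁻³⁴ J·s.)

v = 4280 km/s

p = h/λ = 6.626 × 10⁻³⁴ / 1.700 × 10⁻¹⁰ = 3.898 × 10⁻²⁴ kg·m/s.
v = p/m = 3.898 × 10⁻²⁴ / 9.109 × 10⁻³¹ = 4.28 × 10⁶ m/s = 4280 km/s.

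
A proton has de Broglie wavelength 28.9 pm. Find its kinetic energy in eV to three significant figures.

KE = 0.981 eV

p = h/λ = 6.626 × 10⁻³⁴ / 2.890 × 10⁻¹¹ = 2.293 × 10⁻²³ kg·m/s.
KE = p²/(2m) = (2.293 × 10⁻²³)² / (2 × 1.673 × 10⁻²⁷) = 1.571 × 10⁻¹⁹ J = 0.981 eV.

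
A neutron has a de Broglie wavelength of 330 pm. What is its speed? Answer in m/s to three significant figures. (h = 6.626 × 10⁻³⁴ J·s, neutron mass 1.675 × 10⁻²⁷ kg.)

p = h/λ = 6.626 × 10⁻³⁴ / 3.300 × 10⁻¹⁰ = 2.008 × 10⁻²⁴ kg·m/s.
v = p/m = 2.008 × 10⁻²⁴ / 1.675 × 10⁻²⁷ = 1.20 × 10³ m/s = 1200 m/s.

v = 1200 m/s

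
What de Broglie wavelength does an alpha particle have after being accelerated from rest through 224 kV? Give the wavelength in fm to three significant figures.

λ = 21.5 fm

KE = 2eV = 2 × 1.602 × 10⁻¹⁹ × 2.240 × 10⁵ = 7.177 × 10⁻¹⁴ J.
p = √(2mKE) = √(2 × 6.645 × 10⁻²⁷ × 7.177 × 10⁻¹⁴) = 3.088 × 10⁻²⁰ kg·m/s.
λ = h/p = 6.626 × 10⁻³⁴ / 3.088 × 10⁻²⁰ = 2.15 × 10⁻¹⁴ m = 21.5 fm.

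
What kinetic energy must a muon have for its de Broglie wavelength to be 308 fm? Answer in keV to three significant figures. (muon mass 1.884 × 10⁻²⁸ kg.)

p = h/λ = 6.626 × 10⁻³⁴ / 3.080 × 10⁻¹³ = 2.151 × 10⁻²¹ kg·m/s.
KE = p²/(2m) = (2.151 × 10⁻²¹)² / (2 × 1.884 × 10⁻²⁸) = 1.228 × 10⁻¹⁴ J = 76.7 keV.

KE = 76.7 keV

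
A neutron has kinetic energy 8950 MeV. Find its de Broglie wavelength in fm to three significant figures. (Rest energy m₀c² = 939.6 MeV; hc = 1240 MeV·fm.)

Total energy E = KE + m₀c² = 8950 + 939.6 = 9889.6 MeV.
(pc)² = E² − (m₀c²)² = (9889.6)² − (939.6)² = 9.692 × 10⁷ MeV², so pc = 9845 MeV.
λ = hc/(pc) = 1240 MeV·fm / 9845 MeV = 0.126 fm.

λ = 0.126 fm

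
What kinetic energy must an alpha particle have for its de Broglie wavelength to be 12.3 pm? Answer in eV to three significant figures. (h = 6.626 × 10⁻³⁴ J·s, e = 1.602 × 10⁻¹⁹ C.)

p = h/λ = 6.626 × 10⁻³⁴ / 1.230 × 10⁻¹¹ = 5.387 × 10⁻²³ kg·m/s.
KE = p²/(2m) = (5.387 × 10⁻²³)² / (2 × 6.645 × 10⁻²⁷) = 2.184 × 10⁻¹⁹ J = 1.36 eV.

KE = 1.36 eV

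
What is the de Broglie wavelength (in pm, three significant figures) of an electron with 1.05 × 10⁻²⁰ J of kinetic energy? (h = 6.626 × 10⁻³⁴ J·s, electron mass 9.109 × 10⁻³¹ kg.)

p = √(2mKE) = √(2 × 9.109 × 10⁻³¹ × 1.050 × 10⁻²⁰) = 1.383 × 10⁻²⁵ kg·m/s.
λ = h/p = 6.626 × 10⁻³⁴ / 1.383 × 10⁻²⁵ = 4.79 × 10⁻⁹ m = 4790 pm.

λ = 4790 pm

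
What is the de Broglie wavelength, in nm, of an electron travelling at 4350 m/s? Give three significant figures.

p = mv = 9.109 × 10⁻³¹ × 4350 = 3.962 × 10⁻²⁷ kg·m/s.
λ = h/p = 6.626 × 10⁻³⁴ / 3.962 × 10⁻²⁷ = 1.67 × 10⁻⁷ m = 167 nm.

λ = 167 nm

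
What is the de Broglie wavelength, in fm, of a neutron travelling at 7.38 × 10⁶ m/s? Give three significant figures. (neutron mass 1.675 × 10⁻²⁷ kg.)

p = mv = 1.675 × 10⁻²⁷ × 7.38 × 10⁶ = 1.236 × 10⁻²⁰ kg·m/s.
λ = h/p = 6.626 × 10⁻³⁴ / 1.236 × 10⁻²⁰ = 5.36 × 10⁻¹⁴ m = 53.6 fm.

λ = 53.6 fm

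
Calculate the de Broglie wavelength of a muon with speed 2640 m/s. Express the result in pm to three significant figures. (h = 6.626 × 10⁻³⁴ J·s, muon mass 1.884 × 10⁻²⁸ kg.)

p = mv = 1.884 × 10⁻²⁸ × 2640 = 4.974 × 10⁻²⁵ kg·m/s.
λ = h/p = 6.626 × 10⁻³⁴ / 4.974 × 10⁻²⁵ = 1.33 × 10⁻⁹ m = 1330 pm.

λ = 1330 pm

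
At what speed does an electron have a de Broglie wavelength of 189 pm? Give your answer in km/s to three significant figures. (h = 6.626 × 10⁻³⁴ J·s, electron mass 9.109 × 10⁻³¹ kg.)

v = 3850 km/s

p = h/λ = 6.626 × 10⁻³⁴ / 1.890 × 10⁻¹⁰ = 3.506 × 10⁻²⁴ kg·m/s.
v = p/m = 3.506 × 10⁻²⁴ / 9.109 × 10⁻³¹ = 3.85 × 10⁶ m/s = 3850 km/s.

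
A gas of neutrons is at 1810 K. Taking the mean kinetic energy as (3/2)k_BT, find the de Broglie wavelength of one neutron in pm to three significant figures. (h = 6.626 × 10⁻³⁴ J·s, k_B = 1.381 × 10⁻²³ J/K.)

KE = (3/2)k_BT = 1.5 × 1.381 × 10⁻²³ × 1810 = 3.749 × 10⁻²⁰ J.
p = √(2mKE) = √(2 × 1.675 × 10⁻²⁷ × 3.749 × 10⁻²⁰) = 1.121 × 10⁻²³ kg·m/s.
λ = h/p = 5.91 × 10⁻¹¹ m = 59.1 pm.

λ = 59.1 pm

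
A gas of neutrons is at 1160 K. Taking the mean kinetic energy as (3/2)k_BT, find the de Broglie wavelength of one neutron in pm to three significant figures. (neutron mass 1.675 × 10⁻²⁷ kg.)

KE = (3/2)k_BT = 1.5 × 1.381 × 10⁻²³ × 1160 = 2.403 × 10⁻²⁰ J.
p = √(2mKE) = √(2 × 1.675 × 10⁻²⁷ × 2.403 × 10⁻²⁰) = 8.972 × 10⁻²⁴ kg·m/s.
λ = h/p = 7.39 × 10⁻¹¹ m = 73.9 pm.

λ = 73.9 pm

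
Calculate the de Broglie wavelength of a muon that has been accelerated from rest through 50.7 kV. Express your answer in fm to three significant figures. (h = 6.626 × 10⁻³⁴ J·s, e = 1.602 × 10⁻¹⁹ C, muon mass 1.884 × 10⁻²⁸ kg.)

KE = eV = 1.602 × 10⁻¹⁹ × 5.070 × 10⁴ = 8.122 × 10⁻¹⁵ J.
p = √(2mKE) = √(2 × 1.884 × 10⁻²⁸ × 8.122 × 10⁻¹⁵) = 1.749 × 10⁻²¹ kg·m/s.
λ = h/p = 6.626 × 10⁻³⁴ / 1.749 × 10⁻²¹ = 3.79 × 10⁻¹³ m = 379 fm.

λ = 379 fm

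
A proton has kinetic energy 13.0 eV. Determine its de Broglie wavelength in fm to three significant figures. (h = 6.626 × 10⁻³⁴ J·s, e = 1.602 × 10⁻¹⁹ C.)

λ = 7940 fm

KE = 13.0 eV = 2.083 × 10⁻¹⁸ J.
p = √(2mKE) = √(2 × 1.673 × 10⁻²⁷ × 2.083 × 10⁻¹⁸) = 8.348 × 10⁻²³ kg·m/s.
λ = h/p = 6.626 × 10⁻³⁴ / 8.348 × 10⁻²³ = 7.94 × 10⁻¹² m = 7940 fm.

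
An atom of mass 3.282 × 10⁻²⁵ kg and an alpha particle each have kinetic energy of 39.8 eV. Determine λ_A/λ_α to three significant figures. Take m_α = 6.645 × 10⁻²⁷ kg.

λ_A/λ_α = 0.142

At fixed KE, p = √(2mKE) so λ = h/p ∝ 1/√m.
λ_A/λ_α = √(m_α/m_A) = √(6.645 × 10⁻²⁷/3.282 × 10⁻²⁵) = √(0.02025) = 0.142.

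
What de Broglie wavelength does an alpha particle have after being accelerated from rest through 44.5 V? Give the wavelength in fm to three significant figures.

λ = 1520 fm

KE = 2eV = 2 × 1.602 × 10⁻¹⁹ × 44.50 = 1.426 × 10⁻¹⁷ J.
p = √(2mKE) = √(2 × 6.645 × 10⁻²⁷ × 1.426 × 10⁻¹⁷) = 4.353 × 10⁻²² kg·m/s.
λ = h/p = 6.626 × 10⁻³⁴ / 4.353 × 10⁻²² = 1.52 × 10⁻¹² m = 1520 fm.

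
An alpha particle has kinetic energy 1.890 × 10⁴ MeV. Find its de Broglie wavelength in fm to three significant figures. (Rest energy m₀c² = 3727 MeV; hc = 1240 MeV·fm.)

Total energy E = KE + m₀c² = 1.890 × 10⁴ + 3727 = 22627 MeV.
(pc)² = E² − (m₀c²)² = (22627)² − (3727)² = 4.981 × 10⁸ MeV², so pc = 2.232 × 10⁴ MeV.
λ = hc/(pc) = 1240 MeV·fm / 2.232 × 10⁴ MeV = 0.0556 fm.

λ = 0.0556 fm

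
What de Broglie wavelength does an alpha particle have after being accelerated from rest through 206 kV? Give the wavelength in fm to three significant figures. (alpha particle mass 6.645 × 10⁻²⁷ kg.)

KE = 2eV = 2 × 1.602 × 10⁻¹⁹ × 2.060 × 10⁵ = 6.600 × 10⁻¹⁴ J.
p = √(2mKE) = √(2 × 6.645 × 10⁻²⁷ × 6.600 × 10⁻¹⁴) = 2.962 × 10⁻²⁰ kg·m/s.
λ = h/p = 6.626 × 10⁻³⁴ / 2.962 × 10⁻²⁰ = 2.24 × 10⁻¹⁴ m = 22.4 fm.

λ = 22.4 fm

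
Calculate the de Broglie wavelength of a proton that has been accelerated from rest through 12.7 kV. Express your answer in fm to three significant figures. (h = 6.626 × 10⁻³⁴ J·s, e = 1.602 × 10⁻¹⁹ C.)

KE = eV = 1.602 × 10⁻¹⁹ × 1.270 × 10⁴ = 2.035 × 10⁻¹⁵ J.
p = √(2mKE) = √(2 × 1.673 × 10⁻²⁷ × 2.035 × 10⁻¹⁵) = 2.609 × 10⁻²¹ kg·m/s.
λ = h/p = 6.626 × 10⁻³⁴ / 2.609 × 10⁻²¹ = 2.54 × 10⁻¹³ m = 254 fm.

λ = 254 fm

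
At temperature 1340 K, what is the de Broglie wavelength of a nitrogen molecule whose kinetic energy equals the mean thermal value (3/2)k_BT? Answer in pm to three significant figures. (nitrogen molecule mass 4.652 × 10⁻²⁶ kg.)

λ = 13.0 pm

KE = (3/2)k_BT = 1.5 × 1.381 × 10⁻²³ × 1340 = 2.776 × 10⁻²⁰ J.
p = √(2mKE) = √(2 × 4.652 × 10⁻²⁶ × 2.776 × 10⁻²⁰) = 5.082 × 10⁻²³ kg·m/s.
λ = h/p = 1.30 × 10⁻¹¹ m = 13.0 pm.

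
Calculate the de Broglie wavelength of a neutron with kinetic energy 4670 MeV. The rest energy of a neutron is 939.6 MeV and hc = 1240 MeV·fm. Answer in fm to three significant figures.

λ = 0.224 fm

Total energy E = KE + m₀c² = 4670 + 939.6 = 5609.6 MeV.
(pc)² = E² − (m₀c²)² = (5609.6)² − (939.6)² = 3.058 × 10⁷ MeV², so pc = 5530 MeV.
λ = hc/(pc) = 1240 MeV·fm / 5530 MeV = 0.224 fm.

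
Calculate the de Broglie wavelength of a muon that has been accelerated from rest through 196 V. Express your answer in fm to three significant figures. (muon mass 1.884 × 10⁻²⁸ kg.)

λ = 6090 fm

KE = eV = 1.602 × 10⁻¹⁹ × 196.0 = 3.140 × 10⁻¹⁷ J.
p = √(2mKE) = √(2 × 1.884 × 10⁻²⁸ × 3.140 × 10⁻¹⁷) = 1.088 × 10⁻²² kg·m/s.
λ = h/p = 6.626 × 10⁻³⁴ / 1.088 × 10⁻²² = 6.09 × 10⁻¹² m = 6090 fm.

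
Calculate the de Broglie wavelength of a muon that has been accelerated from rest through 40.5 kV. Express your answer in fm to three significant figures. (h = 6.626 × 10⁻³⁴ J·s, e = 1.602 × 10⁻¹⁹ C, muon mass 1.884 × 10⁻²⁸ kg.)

KE = eV = 1.602 × 10⁻¹⁹ × 4.050 × 10⁴ = 6.488 × 10⁻¹⁵ J.
p = √(2mKE) = √(2 × 1.884 × 10⁻²⁸ × 6.488 × 10⁻¹⁵) = 1.564 × 10⁻²¹ kg·m/s.
λ = h/p = 6.626 × 10⁻³⁴ / 1.564 × 10⁻²¹ = 4.24 × 10⁻¹³ m = 424 fm.

λ = 424 fm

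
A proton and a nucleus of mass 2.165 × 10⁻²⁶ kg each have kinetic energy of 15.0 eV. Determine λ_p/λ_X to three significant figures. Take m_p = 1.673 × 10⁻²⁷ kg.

λ_p/λ_X = 3.60

At fixed KE, p = √(2mKE) so λ = h/p ∝ 1/√m.
λ_p/λ_X = √(m_X/m_p) = √(2.165 × 10⁻²⁶/1.673 × 10⁻²⁷) = √(12.94) = 3.60.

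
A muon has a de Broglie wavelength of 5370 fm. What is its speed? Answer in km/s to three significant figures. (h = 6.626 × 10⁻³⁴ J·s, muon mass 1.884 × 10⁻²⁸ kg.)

v = 655 km/s

p = h/λ = 6.626 × 10⁻³⁴ / 5.370 × 10⁻¹² = 1.234 × 10⁻²² kg·m/s.
v = p/m = 1.234 × 10⁻²² / 1.884 × 10⁻²⁸ = 6.55 × 10⁵ m/s = 655 km/s.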